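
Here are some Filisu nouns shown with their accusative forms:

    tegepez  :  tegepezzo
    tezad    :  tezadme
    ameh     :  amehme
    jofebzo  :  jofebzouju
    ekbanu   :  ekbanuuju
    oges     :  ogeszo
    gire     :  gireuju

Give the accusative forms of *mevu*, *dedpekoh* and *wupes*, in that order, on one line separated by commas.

The suffix is conditioned by the final sound: -zo when the stem ends in a sibilant (*tegepez*, *oges*); -me when the stem ends in a non-sibilant consonant (*tezad*, *ameh*); -uju when the stem ends in a vowel (*jofebzo*, *ekbanu*, *gire*).
*mevu* — final sound /u/ (a vowel) → -uju → *mevuuju*.
*dedpekoh*: final sound = /h/, a non-sibilant consonant → -me → *dedpekohme*.
*wupes*: final sound = /s/, a sibilant → -zo → *wupeszo*.

mevuuju, dedpekohme, wupeszo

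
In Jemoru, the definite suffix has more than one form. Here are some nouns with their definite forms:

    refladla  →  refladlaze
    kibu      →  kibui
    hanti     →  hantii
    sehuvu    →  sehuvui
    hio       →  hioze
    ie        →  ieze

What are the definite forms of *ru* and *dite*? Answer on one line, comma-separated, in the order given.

The suffix is conditioned by the last vowel: -i when the last vowel of the stem is a high vowel (*kibu*, *hanti*, *sehuvu*); -ze when the last vowel of the stem is a non-high vowel (*refladla*, *hio*, *ie*).
The last vowel of *ru* is /u/, which is a high vowel, so the suffix is -i, giving *rui*.
Since the last vowel of *dite* is /e/ (a non-high vowel), it takes -ze, giving *diteze*.

rui, diteze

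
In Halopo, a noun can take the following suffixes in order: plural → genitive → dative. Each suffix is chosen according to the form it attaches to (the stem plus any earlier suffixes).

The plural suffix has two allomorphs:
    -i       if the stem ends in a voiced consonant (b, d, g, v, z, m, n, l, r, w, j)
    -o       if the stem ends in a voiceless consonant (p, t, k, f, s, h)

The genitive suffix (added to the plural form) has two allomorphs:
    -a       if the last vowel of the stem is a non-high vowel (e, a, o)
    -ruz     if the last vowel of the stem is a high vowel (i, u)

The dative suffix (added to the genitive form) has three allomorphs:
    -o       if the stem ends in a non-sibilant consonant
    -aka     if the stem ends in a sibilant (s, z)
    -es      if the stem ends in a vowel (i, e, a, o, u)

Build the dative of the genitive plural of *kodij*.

The final consonant of *kodij* is /j/, which is voiced, so the plural suffix is -i, giving *kodiji*.
The plural form *kodiji*: last vowel = /i/, a high vowel → -ruz → *kodijiruz*.
The genitive form *kodijiruz* — final sound /z/ (a sibilant) → -aka → *kodijiruzaka*.

kodijiruzaka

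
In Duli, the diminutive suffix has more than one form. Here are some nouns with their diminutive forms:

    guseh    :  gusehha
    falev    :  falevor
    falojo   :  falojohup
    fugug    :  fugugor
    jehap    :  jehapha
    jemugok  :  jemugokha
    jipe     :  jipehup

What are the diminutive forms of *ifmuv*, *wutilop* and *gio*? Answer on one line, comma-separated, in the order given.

The alternation tracks the final sound of the stem — -ha when the stem ends in a voiceless consonant (*guseh*, *jehap*, *jemugok*); -or when the stem ends in a voiced consonant (*falev*, *fugug*); -hup when the stem ends in a vowel (*falojo*, *jipe*).
The final sound of *ifmuv* is /v/, which is a voiced consonant, so the suffix is -or, giving *ifmuvor*.
The final sound of *wutilop* is /p/, which is a voiceless consonant, so the suffix is -ha, giving *wutilopha*.
Since the final sound of *gio* is /o/ (a vowel), it takes -hup, giving *giohup*.

ifmuvor, wutilopha, giohup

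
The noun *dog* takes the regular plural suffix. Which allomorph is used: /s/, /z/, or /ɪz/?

The stem *dog* ends in a voiced non-sibilant sound.
The plural suffix surfaces as /ɪz/ after sibilants, /s/ after other voiceless consonants, and /z/ after other voiced sounds.
So the plural -s on *dog* is pronounced /z/.

/z/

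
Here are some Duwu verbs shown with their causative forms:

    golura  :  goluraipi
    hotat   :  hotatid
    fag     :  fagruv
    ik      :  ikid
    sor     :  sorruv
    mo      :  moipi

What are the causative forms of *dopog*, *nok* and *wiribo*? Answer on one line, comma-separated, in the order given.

Looking at the final sound of each stem: -id when the stem ends in a voiceless consonant (*hotat*, *ik*); -ruv when the stem ends in a voiced consonant (*fag*, *sor*); -ipi when the stem ends in a vowel (*golura*, *mo*).
*dopog*: final sound = /g/, a voiced consonant → -ruv → *dopogruv*.
The final sound of *nok* is /k/, which is a voiceless consonant, so the suffix is -id, giving *nokid*.
The final sound of *wiribo* is /o/, which is a vowel, so the suffix is -ipi, giving *wiriboipi*.

dopogruv, nokid, wiriboipi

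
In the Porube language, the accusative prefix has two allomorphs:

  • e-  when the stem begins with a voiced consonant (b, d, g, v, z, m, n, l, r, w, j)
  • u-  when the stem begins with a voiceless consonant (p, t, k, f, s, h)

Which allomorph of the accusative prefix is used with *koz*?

u-

The first consonant of *koz* is /k/, which is voiceless, so the prefix is u-.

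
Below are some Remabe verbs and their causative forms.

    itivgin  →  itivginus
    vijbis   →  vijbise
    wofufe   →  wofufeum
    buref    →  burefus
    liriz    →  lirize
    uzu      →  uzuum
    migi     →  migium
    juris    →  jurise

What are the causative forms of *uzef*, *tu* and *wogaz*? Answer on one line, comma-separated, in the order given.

uzefus, tuum, wogaze

The pattern is sibilance of the final sound: -e when the stem ends in a sibilant (*vijbis*, *liriz*, *juris*); -us when the stem ends in a non-sibilant consonant (*itivgin*, *buref*); -um when the stem ends in a vowel (*wofufe*, *uzu*, *migi*).
The final sound of *uzef* is /f/, which is a non-sibilant consonant, so the suffix is -us, giving *uzefus*.
*tu*: final sound = /u/, a vowel → -um → *tuum*.
The final sound of *wogaz* is /z/, which is a sibilant, so the suffix is -e, giving *wogaze*.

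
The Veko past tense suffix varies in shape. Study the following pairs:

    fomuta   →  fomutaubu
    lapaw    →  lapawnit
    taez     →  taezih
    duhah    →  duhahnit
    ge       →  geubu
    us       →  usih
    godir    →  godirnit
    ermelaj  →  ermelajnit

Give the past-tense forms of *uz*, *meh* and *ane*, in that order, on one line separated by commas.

The pattern is sibilance of the final sound: -ih when the stem ends in a sibilant (*taez*, *us*); -nit when the stem ends in a non-sibilant consonant (*lapaw*, *duhah*, *godir*, *ermelaj*); -ubu when the stem ends in a vowel (*fomuta*, *ge*).
Since the final sound of *uz* is /z/ (a sibilant), it takes -ih, giving *uzih*.
The final sound of *meh* is /h/, which is a non-sibilant consonant, so the suffix is -nit, giving *mehnit*.
Since the final sound of *ane* is /e/ (a vowel), it takes -ubu, giving *aneubu*.

uzih, mehnit, aneubu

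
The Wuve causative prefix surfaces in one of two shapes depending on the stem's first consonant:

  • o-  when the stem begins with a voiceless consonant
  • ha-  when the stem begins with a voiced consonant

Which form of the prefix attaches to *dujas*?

ha-

*dujas* — first consonant /d/ (voiced) → ha-.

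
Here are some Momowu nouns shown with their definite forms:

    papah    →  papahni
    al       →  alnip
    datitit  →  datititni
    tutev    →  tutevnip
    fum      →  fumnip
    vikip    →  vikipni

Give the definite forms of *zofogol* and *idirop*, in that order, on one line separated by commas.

zofogolnip, idiropni

Looking at the final consonant of each stem: -ni when the stem ends in a voiceless consonant (*papah*, *datitit*, *vikip*); -nip when the stem ends in a voiced consonant (*al*, *tutev*, *fum*).
*zofogol*: final consonant = /l/, voiced → -nip → *zofogolnip*.
*idirop* — final consonant /p/ (voiceless) → -ni → *idiropni*.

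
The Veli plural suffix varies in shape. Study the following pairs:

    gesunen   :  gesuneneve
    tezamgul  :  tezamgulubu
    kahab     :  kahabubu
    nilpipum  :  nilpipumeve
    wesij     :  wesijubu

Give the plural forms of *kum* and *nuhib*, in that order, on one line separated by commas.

kumeve, nuhibubu

The pattern is nasality of the final consonant: -eve when the stem ends in a nasal (*gesunen*, *nilpipum*); -ubu when the stem ends in a non-nasal consonant (*tezamgul*, *kahab*, *wesij*).
Since the final consonant of *kum* is /m/ (a nasal), it takes -eve, giving *kumeve*.
*nuhib*: final consonant = /b/, non-nasal → -ubu → *nuhibubu*.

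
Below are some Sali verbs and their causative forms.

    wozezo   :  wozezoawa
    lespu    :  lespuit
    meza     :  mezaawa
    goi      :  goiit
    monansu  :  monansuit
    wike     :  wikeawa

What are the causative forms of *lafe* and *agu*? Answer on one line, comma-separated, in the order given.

lafeawa, aguit

The suffix is conditioned by the last vowel: -it when the last vowel of the stem is a high vowel (*lespu*, *goi*, *monansu*); -awa when the last vowel of the stem is a non-high vowel (*wozezo*, *meza*, *wike*).
*lafe* — last vowel /e/ (a non-high vowel) → -awa → *lafeawa*.
*agu*: last vowel = /u/, a high vowel → -it → *aguit*.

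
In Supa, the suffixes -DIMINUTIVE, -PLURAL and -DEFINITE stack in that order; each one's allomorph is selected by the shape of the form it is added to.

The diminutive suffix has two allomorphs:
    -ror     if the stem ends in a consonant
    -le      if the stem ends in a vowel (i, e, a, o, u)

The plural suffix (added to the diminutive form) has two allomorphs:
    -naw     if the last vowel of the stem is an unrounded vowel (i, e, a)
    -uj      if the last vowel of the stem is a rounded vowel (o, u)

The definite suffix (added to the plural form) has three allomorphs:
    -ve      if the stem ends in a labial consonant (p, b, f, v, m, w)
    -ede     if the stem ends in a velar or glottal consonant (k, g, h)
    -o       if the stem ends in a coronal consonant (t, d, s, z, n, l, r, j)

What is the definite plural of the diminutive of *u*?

ulenawve

Since the final sound of *u* is /u/ (a vowel), it takes -le, giving *ule*.
The diminutive form *ule*: last vowel = /e/, an unrounded vowel → -naw → *ulenaw*.
Since the final consonant of the plural form *ulenaw* is /w/ (labial), it takes -ve, giving *ulenawve*.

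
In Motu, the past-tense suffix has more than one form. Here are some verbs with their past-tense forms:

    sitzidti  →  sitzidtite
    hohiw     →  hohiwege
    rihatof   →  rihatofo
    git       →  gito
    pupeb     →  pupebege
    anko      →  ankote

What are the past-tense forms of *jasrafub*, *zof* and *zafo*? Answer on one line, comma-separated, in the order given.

jasrafubege, zofo, zafote

The suffix is conditioned by the final sound: -o when the stem ends in a voiceless consonant (*rihatof*, *git*); -ege when the stem ends in a voiced consonant (*hohiw*, *pupeb*); -te when the stem ends in a vowel (*sitzidti*, *anko*).
*jasrafub* — final sound /b/ (a voiced consonant) → -ege → *jasrafubege*.
Since the final sound of *zof* is /f/ (a voiceless consonant), it takes -o, giving *zofo*.
*zafo*: final sound = /o/, a vowel → -te → *zafote*.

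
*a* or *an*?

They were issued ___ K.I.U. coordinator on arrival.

a

The indefinite article is chosen by the initial *sound* of the following word, not its spelling.
The initialism *K.I.U.* is read letter by letter; the first letter, K, is pronounced /keɪ/, which begins with a consonant sound.
So the article is *a*: They were issued a K.I.U. coordinator on arrival.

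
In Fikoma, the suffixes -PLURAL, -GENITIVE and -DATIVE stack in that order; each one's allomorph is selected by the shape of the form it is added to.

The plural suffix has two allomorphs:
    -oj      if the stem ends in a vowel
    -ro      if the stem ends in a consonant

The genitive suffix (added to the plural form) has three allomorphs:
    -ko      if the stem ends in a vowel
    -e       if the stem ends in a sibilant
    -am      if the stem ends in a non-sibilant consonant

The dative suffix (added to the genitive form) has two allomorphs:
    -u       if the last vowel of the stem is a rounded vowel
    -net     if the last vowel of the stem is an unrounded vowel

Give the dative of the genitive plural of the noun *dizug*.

dizugrokou

*dizug* — final sound /g/ (a consonant) → -ro → *dizugro*.
The final sound of the plural form *dizugro* is /o/, which is a vowel, so the genitive suffix is -ko, giving *dizugroko*.
The genitive form *dizugroko*: last vowel = /o/, a rounded vowel → -u → *dizugrokou*.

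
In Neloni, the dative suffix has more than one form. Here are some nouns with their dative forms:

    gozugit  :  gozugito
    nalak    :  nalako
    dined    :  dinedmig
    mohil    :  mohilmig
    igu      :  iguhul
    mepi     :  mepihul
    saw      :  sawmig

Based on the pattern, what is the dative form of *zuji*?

zujihul

Looking at the final sound of each stem: -o when the stem ends in a voiceless consonant (*gozugit*, *nalak*); -mig when the stem ends in a voiced consonant (*dined*, *mohil*, *saw*); -hul when the stem ends in a vowel (*igu*, *mepi*).
The final sound of *zuji* is /i/, which is a vowel, so the suffix is -hul, giving *zujihul*.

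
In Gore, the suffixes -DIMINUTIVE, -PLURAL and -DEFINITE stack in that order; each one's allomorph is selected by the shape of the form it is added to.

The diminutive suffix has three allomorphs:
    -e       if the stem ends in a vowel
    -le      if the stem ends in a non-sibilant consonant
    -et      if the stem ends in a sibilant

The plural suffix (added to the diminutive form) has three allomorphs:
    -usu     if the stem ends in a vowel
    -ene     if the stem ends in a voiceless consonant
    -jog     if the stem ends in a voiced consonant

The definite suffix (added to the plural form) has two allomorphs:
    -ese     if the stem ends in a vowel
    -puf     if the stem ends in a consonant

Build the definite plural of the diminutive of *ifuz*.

The final sound of *ifuz* is /z/, which is a sibilant, so the diminutive suffix is -et, giving *ifuzet*.
The diminutive form *ifuzet*: final sound = /t/, a voiceless consonant → -ene → *ifuzetene*.
The plural form *ifuzetene* — final sound /e/ (a vowel) → -ese → *ifuzeteneese*.

ifuzeteneese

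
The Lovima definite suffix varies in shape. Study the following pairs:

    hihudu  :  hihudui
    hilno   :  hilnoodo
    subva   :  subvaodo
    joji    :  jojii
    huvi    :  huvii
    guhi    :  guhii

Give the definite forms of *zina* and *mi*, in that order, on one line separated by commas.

The suffix is conditioned by the last vowel: -i when the last vowel of the stem is a high vowel (*hihudu*, *joji*, *huvi*, *guhi*); -odo when the last vowel of the stem is a non-high vowel (*hilno*, *subva*).
Since the last vowel of *zina* is /a/ (a non-high vowel), it takes -odo, giving *zinaodo*.
*mi* — last vowel /i/ (a high vowel) → -i → *mii*.

zinaodo, mii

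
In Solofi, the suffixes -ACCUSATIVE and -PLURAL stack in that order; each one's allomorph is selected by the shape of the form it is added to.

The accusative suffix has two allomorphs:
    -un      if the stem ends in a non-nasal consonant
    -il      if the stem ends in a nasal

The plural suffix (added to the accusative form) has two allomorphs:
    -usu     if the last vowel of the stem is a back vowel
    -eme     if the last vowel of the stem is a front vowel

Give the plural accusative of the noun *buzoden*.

buzodenileme

*buzoden* — final consonant /n/ (a nasal) → -il → *buzodenil*.
The last vowel of the accusative form *buzodenil* is /i/, which is a front vowel, so the plural suffix is -eme, giving *buzodenileme*.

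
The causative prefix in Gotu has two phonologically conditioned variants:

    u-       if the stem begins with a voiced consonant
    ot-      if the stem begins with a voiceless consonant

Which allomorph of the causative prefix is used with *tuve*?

ot-

The first consonant of *tuve* is /t/, which is voiceless, so the prefix is ot-.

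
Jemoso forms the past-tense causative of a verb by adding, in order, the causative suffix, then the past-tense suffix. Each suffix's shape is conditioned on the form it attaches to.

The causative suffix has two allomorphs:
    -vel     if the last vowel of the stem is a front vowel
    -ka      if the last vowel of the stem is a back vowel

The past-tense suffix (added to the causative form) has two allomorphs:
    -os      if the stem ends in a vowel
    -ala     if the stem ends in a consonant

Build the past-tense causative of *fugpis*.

fugpisvelala

*fugpis*: last vowel = /i/, a front vowel → -vel → *fugpisvel*.
The final sound of the causative form *fugpisvel* is /l/, which is a consonant, so the past-tense suffix is -ala, giving *fugpisvelala*.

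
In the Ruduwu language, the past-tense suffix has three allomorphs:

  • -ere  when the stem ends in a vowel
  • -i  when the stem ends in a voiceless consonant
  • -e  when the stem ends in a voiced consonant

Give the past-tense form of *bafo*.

bafoere

*bafo*: final sound = /o/, a vowel → -ere → *bafoere*.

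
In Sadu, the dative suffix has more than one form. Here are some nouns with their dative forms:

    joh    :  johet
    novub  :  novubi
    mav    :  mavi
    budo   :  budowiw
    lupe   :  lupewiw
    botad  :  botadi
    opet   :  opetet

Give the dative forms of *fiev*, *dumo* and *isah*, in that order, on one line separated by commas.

fievi, dumowiw, isahet

The suffix is conditioned by the final sound: -et when the stem ends in a voiceless consonant (*joh*, *opet*); -i when the stem ends in a voiced consonant (*novub*, *mav*, *botad*); -wiw when the stem ends in a vowel (*budo*, *lupe*).
Since the final sound of *fiev* is /v/ (a voiced consonant), it takes -i, giving *fievi*.
The final sound of *dumo* is /o/, which is a vowel, so the suffix is -wiw, giving *dumowiw*.
The final sound of *isah* is /h/, which is a voiceless consonant, so the suffix is -et, giving *isahet*.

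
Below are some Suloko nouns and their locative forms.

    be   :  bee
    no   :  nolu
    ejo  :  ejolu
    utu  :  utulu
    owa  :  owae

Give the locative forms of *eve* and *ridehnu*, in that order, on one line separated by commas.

The alternation tracks the last vowel of the stem — -lu when the last vowel of the stem is a rounded vowel (*no*, *ejo*, *utu*); -e when the last vowel of the stem is an unrounded vowel (*be*, *owa*).
Since the last vowel of *eve* is /e/ (an unrounded vowel), it takes -e, giving *evee*.
The last vowel of *ridehnu* is /u/, which is a rounded vowel, so the suffix is -lu, giving *ridehnulu*.

evee, ridehnulu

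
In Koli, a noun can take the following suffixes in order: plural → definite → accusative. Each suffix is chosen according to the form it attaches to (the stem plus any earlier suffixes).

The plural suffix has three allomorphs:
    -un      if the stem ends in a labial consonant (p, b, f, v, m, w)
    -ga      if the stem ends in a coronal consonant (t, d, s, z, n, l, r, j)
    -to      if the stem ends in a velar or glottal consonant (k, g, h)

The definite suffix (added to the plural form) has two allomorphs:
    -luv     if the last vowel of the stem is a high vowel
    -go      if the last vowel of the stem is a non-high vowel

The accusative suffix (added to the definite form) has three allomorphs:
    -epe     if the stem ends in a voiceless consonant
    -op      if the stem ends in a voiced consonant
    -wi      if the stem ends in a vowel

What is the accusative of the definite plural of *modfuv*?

*modfuv*: final consonant = /v/, labial → -un → *modfuvun*.
Since the last vowel of the plural form *modfuvun* is /u/ (a high vowel), it takes -luv, giving *modfuvunluv*.
Since the final sound of the definite form *modfuvunluv* is /v/ (a voiced consonant), it takes -op, giving *modfuvunluvop*.

modfuvunluvop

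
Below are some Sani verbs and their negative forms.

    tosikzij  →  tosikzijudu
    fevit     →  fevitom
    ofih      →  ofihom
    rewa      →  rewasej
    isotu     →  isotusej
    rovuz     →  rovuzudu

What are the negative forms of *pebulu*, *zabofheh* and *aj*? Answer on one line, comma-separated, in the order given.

pebulusej, zabofhehom, ajudu

The pattern is voicing of the final sound: -om when the stem ends in a voiceless consonant (*fevit*, *ofih*); -udu when the stem ends in a voiced consonant (*tosikzij*, *rovuz*); -sej when the stem ends in a vowel (*rewa*, *isotu*).
Since the final sound of *pebulu* is /u/ (a vowel), it takes -sej, giving *pebulusej*.
*zabofheh* — final sound /h/ (a voiceless consonant) → -om → *zabofhehom*.
Since the final sound of *aj* is /j/ (a voiced consonant), it takes -udu, giving *ajudu*.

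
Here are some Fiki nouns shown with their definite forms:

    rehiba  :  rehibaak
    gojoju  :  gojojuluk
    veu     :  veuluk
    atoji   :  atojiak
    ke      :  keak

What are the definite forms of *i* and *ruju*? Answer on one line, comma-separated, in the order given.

iak, rujuluk

The suffix is conditioned by the last vowel: -luk when the last vowel of the stem is a rounded vowel (*gojoju*, *veu*); -ak when the last vowel of the stem is an unrounded vowel (*rehiba*, *atoji*, *ke*).
Since the last vowel of *i* is /i/ (an unrounded vowel), it takes -ak, giving *iak*.
*ruju* — last vowel /u/ (a rounded vowel) → -luk → *rujuluk*.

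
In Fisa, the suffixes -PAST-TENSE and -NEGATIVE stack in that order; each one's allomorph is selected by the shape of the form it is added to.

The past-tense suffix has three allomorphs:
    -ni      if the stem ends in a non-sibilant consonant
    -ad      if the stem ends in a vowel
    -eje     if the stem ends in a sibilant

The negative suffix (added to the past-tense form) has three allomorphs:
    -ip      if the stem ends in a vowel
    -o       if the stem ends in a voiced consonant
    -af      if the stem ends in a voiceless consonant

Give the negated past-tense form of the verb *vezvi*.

The final sound of *vezvi* is /i/, which is a vowel, so the past-tense suffix is -ad, giving *vezviad*.
The final sound of the past-tense form *vezviad* is /d/, which is a voiced consonant, so the negative suffix is -o, giving *vezviado*.

vezviado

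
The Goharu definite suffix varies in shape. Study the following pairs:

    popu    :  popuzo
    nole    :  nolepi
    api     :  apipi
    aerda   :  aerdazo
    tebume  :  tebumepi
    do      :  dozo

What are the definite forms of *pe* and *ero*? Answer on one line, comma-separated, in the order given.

The alternation tracks the last vowel of the stem — -pi when the last vowel of the stem is a front vowel (*nole*, *api*, *tebume*); -zo when the last vowel of the stem is a back vowel (*popu*, *aerda*, *do*).
*pe* — last vowel /e/ (a front vowel) → -pi → *pepi*.
*ero* — last vowel /o/ (a back vowel) → -zo → *erozo*.

pepi, erozo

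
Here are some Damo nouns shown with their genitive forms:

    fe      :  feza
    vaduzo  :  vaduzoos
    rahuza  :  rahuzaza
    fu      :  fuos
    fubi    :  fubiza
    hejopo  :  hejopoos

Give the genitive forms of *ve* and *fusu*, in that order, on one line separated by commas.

veza, fusuos

Looking at the last vowel of each stem: -os when the last vowel of the stem is a rounded vowel (*vaduzo*, *fu*, *hejopo*); -za when the last vowel of the stem is an unrounded vowel (*fe*, *rahuza*, *fubi*).
*ve* — last vowel /e/ (an unrounded vowel) → -za → *veza*.
Since the last vowel of *fusu* is /u/ (a rounded vowel), it takes -os, giving *fusuos*.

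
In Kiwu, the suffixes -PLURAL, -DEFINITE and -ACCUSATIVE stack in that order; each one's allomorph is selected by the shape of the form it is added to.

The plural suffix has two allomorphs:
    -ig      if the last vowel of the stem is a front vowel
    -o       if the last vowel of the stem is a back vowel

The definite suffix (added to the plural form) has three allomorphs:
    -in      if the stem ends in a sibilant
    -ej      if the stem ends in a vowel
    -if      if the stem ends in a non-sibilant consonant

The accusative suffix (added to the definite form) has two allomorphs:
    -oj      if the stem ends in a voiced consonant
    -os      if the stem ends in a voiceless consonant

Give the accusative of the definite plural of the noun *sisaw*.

sisawoejoj

*sisaw*: last vowel = /a/, a back vowel → -o → *sisawo*.
The plural form *sisawo* — final sound /o/ (a vowel) → -ej → *sisawoej*.
Since the final consonant of the definite form *sisawoej* is /j/ (voiced), it takes -oj, giving *sisawoejoj*.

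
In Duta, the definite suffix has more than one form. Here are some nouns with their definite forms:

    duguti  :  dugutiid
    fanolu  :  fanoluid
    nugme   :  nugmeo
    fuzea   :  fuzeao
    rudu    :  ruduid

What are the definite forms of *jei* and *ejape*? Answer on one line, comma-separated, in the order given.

Looking at the last vowel of each stem: -id when the last vowel of the stem is a high vowel (*duguti*, *fanolu*, *rudu*); -o when the last vowel of the stem is a non-high vowel (*nugme*, *fuzea*).
Since the last vowel of *jei* is /i/ (a high vowel), it takes -id, giving *jeiid*.
The last vowel of *ejape* is /e/, which is a non-high vowel, so the suffix is -o, giving *ejapeo*.

jeiid, ejapeo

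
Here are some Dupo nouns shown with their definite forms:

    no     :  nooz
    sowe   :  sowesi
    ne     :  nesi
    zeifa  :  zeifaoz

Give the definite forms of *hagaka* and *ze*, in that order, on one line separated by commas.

The pattern is front/back vowel harmony: -si when the last vowel of the stem is a front vowel (*sowe*, *ne*); -oz when the last vowel of the stem is a back vowel (*no*, *zeifa*).
Since the last vowel of *hagaka* is /a/ (a back vowel), it takes -oz, giving *hagakaoz*.
The last vowel of *ze* is /e/, which is a front vowel, so the suffix is -si, giving *zesi*.

hagakaoz, zesi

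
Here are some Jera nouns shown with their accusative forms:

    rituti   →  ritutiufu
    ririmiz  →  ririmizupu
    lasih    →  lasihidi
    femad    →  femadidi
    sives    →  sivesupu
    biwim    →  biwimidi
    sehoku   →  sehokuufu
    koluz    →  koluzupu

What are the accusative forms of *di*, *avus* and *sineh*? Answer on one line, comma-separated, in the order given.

diufu, avusupu, sinehidi

The suffix is conditioned by the final sound: -upu when the stem ends in a sibilant (*ririmiz*, *sives*, *koluz*); -idi when the stem ends in a non-sibilant consonant (*lasih*, *femad*, *biwim*); -ufu when the stem ends in a vowel (*rituti*, *sehoku*).
Since the final sound of *di* is /i/ (a vowel), it takes -ufu, giving *diufu*.
*avus* — final sound /s/ (a sibilant) → -upu → *avusupu*.
*sineh*: final sound = /h/, a non-sibilant consonant → -idi → *sinehidi*.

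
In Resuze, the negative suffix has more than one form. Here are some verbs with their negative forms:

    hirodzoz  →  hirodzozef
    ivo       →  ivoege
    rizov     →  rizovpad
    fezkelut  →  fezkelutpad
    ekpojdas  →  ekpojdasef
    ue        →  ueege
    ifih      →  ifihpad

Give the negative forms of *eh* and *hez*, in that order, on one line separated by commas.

The suffix is conditioned by the final sound: -ef when the stem ends in a sibilant (*hirodzoz*, *ekpojdas*); -pad when the stem ends in a non-sibilant consonant (*rizov*, *fezkelut*, *ifih*); -ege when the stem ends in a vowel (*ivo*, *ue*).
*eh*: final sound = /h/, a non-sibilant consonant → -pad → *ehpad*.
Since the final sound of *hez* is /z/ (a sibilant), it takes -ef, giving *hezef*.

ehpad, hezef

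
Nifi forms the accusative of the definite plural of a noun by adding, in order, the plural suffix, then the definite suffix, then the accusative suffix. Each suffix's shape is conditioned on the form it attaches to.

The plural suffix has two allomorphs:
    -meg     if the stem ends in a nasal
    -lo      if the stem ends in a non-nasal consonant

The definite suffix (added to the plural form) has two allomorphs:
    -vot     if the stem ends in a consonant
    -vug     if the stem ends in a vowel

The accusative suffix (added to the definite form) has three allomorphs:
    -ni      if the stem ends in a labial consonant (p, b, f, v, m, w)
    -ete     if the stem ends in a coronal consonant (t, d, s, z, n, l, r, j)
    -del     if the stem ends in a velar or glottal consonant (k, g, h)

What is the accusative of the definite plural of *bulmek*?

Since the final consonant of *bulmek* is /k/ (non-nasal), it takes -lo, giving *bulmeklo*.
The final sound of the plural form *bulmeklo* is /o/, which is a vowel, so the definite suffix is -vug, giving *bulmeklovug*.
Since the final consonant of the definite form *bulmeklovug* is /g/ (velar/glottal), it takes -del, giving *bulmeklovugdel*.

bulmeklovugdel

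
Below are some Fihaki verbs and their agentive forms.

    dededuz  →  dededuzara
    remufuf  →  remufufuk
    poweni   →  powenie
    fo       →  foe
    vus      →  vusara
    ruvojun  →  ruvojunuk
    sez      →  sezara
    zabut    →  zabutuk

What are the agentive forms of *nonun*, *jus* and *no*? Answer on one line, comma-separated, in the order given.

nonunuk, jusara, noe

The pattern is sibilance of the final sound: -ara when the stem ends in a sibilant (*dededuz*, *vus*, *sez*); -uk when the stem ends in a non-sibilant consonant (*remufuf*, *ruvojun*, *zabut*); -e when the stem ends in a vowel (*poweni*, *fo*).
*nonun* — final sound /n/ (a non-sibilant consonant) → -uk → *nonunuk*.
The final sound of *jus* is /s/, which is a sibilant, so the suffix is -ara, giving *jusara*.
Since the final sound of *no* is /o/ (a vowel), it takes -e, giving *noe*.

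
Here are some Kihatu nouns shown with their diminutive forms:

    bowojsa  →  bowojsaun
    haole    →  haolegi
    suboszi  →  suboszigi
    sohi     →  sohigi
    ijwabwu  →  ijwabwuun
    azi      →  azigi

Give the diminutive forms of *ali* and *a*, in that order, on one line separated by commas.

The alternation tracks the last vowel of the stem — -gi when the last vowel of the stem is a front vowel (*haole*, *suboszi*, *sohi*, *azi*); -un when the last vowel of the stem is a back vowel (*bowojsa*, *ijwabwu*).
*ali* — last vowel /i/ (a front vowel) → -gi → *aligi*.
*a*: last vowel = /a/, a back vowel → -un → *aun*.

aligi, aun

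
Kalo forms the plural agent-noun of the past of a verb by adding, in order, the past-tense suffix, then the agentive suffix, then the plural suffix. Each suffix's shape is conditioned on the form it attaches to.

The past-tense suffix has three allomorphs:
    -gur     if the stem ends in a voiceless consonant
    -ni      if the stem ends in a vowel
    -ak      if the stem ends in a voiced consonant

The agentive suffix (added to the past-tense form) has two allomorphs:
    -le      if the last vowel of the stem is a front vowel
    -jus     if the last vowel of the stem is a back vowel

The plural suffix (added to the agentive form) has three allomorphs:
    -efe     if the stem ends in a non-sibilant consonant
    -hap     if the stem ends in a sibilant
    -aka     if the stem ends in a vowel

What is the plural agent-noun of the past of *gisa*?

*gisa* — final sound /a/ (a vowel) → -ni → *gisani*.
The past-tense form *gisani* — last vowel /i/ (a front vowel) → -le → *gisanile*.
The agentive form *gisanile* — final sound /e/ (a vowel) → -aka → *gisanileaka*.

gisanileaka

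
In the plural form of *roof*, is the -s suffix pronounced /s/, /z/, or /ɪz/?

The stem *roof* ends in a voiceless non-sibilant consonant.
The plural suffix surfaces as /ɪz/ after sibilants, /s/ after other voiceless consonants, and /z/ after other voiced sounds.
So the plural -s on *roof* is pronounced /s/.

/s/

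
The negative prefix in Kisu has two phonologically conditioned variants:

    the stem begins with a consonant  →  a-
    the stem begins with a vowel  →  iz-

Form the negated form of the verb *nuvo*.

The first sound of *nuvo* is /n/, which is a consonant, so the prefix is a-, giving *anuvo*.

anuvo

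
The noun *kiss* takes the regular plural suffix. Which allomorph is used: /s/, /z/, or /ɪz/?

/ɪz/

The stem *kiss* ends in a sibilant (/s, z, ʃ, ʒ, tʃ, dʒ/).
The plural suffix surfaces as /ɪz/ after sibilants, /s/ after other voiceless consonants, and /z/ after other voiced sounds.
So the plural -s on *kiss* is pronounced /ɪz/.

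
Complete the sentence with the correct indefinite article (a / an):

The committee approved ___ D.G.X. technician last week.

The indefinite article is chosen by the initial *sound* of the following word, not its spelling.
The initialism *D.G.X.* is read letter by letter; the first letter, D, is pronounced /diː/, which begins with a consonant sound.
So the article is *a*: The committee approved a D.G.X. technician last week.

a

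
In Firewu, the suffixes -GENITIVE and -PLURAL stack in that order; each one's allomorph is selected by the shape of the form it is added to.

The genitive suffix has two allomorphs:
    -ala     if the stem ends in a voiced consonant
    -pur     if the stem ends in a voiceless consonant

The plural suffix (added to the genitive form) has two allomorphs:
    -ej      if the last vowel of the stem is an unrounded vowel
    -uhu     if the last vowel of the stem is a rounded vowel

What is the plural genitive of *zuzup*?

zuzuppuruhu

*zuzup* — final consonant /p/ (voiceless) → -pur → *zuzuppur*.
The genitive form *zuzuppur*: last vowel = /u/, a rounded vowel → -uhu → *zuzuppuruhu*.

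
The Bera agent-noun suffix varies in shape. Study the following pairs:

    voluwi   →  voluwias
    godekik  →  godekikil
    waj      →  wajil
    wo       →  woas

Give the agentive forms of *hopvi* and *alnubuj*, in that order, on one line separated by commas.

hopvias, alnubujil

The pattern is consonant vs. vowel: -il when the stem ends in a consonant (*godekik*, *waj*); -as when the stem ends in a vowel (*voluwi*, *wo*).
*hopvi*: final sound = /i/, a vowel → -as → *hopvias*.
*alnubuj*: final sound = /j/, a consonant → -il → *alnubujil*.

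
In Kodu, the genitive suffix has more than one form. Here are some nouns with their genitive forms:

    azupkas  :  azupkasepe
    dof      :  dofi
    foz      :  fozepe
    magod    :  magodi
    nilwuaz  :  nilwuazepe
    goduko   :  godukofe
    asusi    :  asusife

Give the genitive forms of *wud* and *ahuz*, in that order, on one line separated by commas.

wudi, ahuzepe

The alternation tracks the final sound of the stem — -epe when the stem ends in a sibilant (*azupkas*, *foz*, *nilwuaz*); -i when the stem ends in a non-sibilant consonant (*dof*, *magod*); -fe when the stem ends in a vowel (*goduko*, *asusi*).
*wud*: final sound = /d/, a non-sibilant consonant → -i → *wudi*.
The final sound of *ahuz* is /z/, which is a sibilant, so the suffix is -epe, giving *ahuzepe*.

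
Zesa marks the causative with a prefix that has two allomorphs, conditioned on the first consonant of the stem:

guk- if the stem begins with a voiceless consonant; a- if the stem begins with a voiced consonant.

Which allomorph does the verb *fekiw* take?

*fekiw* — first consonant /f/ (voiceless) → guk-.

guk-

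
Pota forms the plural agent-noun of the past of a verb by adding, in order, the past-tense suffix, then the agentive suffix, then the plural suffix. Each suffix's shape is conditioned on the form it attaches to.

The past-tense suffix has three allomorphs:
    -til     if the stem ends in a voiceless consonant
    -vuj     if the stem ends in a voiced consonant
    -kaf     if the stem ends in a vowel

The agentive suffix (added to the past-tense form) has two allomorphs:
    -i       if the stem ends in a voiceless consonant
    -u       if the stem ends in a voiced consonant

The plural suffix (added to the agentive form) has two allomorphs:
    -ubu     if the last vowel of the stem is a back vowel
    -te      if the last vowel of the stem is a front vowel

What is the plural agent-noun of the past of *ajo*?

ajokafite

*ajo*: final sound = /o/, a vowel → -kaf → *ajokaf*.
The past-tense form *ajokaf* — final consonant /f/ (voiceless) → -i → *ajokafi*.
The agentive form *ajokafi*: last vowel = /i/, a front vowel → -te → *ajokafite*.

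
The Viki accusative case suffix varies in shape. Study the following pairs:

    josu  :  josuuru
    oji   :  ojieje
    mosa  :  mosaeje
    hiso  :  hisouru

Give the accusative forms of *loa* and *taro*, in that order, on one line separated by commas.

loaeje, tarouru

The alternation tracks the last vowel of the stem — -uru when the last vowel of the stem is a rounded vowel (*josu*, *hiso*); -eje when the last vowel of the stem is an unrounded vowel (*oji*, *mosa*).
*loa* — last vowel /a/ (an unrounded vowel) → -eje → *loaeje*.
*taro*: last vowel = /o/, a rounded vowel → -uru → *tarouru*.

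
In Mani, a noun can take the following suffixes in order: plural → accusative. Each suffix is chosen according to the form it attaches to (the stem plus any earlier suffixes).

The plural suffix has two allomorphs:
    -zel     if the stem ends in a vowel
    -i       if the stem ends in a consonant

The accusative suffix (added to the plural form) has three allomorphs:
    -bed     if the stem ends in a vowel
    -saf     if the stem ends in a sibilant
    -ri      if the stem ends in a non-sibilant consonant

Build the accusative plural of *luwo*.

Since the final sound of *luwo* is /o/ (a vowel), it takes -zel, giving *luwozel*.
Since the final sound of the plural form *luwozel* is /l/ (a non-sibilant consonant), it takes -ri, giving *luwozelri*.

luwozelri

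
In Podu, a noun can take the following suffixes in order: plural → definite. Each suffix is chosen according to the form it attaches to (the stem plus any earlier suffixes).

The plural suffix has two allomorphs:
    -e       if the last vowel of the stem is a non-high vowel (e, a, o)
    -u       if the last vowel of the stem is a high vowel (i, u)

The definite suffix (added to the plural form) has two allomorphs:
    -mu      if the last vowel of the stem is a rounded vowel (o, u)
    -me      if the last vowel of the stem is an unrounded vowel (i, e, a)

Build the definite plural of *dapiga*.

*dapiga*: last vowel = /a/, a non-high vowel → -e → *dapigae*.
The last vowel of the plural form *dapigae* is /e/, which is an unrounded vowel, so the definite suffix is -me, giving *dapigaeme*.

dapigaeme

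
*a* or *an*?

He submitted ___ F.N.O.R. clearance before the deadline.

The indefinite article is chosen by the initial *sound* of the following word, not its spelling.
The initialism *F.N.O.R.* is read letter by letter; the first letter, F, is pronounced /ɛf/, which begins with a vowel sound.
So the article is *an*: He submitted an F.N.O.R. clearance before the deadline.

an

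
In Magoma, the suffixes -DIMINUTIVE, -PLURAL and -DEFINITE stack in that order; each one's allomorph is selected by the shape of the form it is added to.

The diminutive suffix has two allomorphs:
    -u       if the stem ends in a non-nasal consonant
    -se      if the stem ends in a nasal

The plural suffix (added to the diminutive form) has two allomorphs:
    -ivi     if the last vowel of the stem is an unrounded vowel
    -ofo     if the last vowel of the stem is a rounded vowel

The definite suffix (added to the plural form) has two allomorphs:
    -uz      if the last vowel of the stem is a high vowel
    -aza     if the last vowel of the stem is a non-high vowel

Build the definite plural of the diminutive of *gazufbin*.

gazufbinseiviuz

Since the final consonant of *gazufbin* is /n/ (a nasal), it takes -se, giving *gazufbinse*.
The diminutive form *gazufbinse*: last vowel = /e/, an unrounded vowel → -ivi → *gazufbinseivi*.
The plural form *gazufbinseivi* — last vowel /i/ (a high vowel) → -uz → *gazufbinseiviuz*.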